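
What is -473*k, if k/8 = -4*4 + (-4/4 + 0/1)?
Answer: 64328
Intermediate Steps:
k = -136 (k = 8*(-4*4 + (-4/4 + 0/1)) = 8*(-16 + (-4*1/4 + 0*1)) = 8*(-16 + (-1 + 0)) = 8*(-16 - 1) = 8*(-17) = -136)
-473*k = -473*(-136) = 64328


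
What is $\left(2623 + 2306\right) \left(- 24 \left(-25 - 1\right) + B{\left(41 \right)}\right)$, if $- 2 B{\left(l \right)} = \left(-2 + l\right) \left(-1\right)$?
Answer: $\frac{6343623}{2} \approx 3.1718 \cdot 10^{6}$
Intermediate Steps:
$B{\left(l \right)} = -1 + \frac{l}{2}$ ($B{\left(l \right)} = - \frac{\left(-2 + l\right) \left(-1\right)}{2} = - \frac{2 - l}{2} = -1 + \frac{l}{2}$)
$\left(2623 + 2306\right) \left(- 24 \left(-25 - 1\right) + B{\left(41 \right)}\right) = \left(2623 + 2306\right) \left(- 24 \left(-25 - 1\right) + \left(-1 + \frac{1}{2} \cdot 41\right)\right) = 4929 \left(\left(-24\right) \left(-26\right) + \left(-1 + \frac{41}{2}\right)\right) = 4929 \left(624 + \frac{39}{2}\right) = 4929 \cdot \frac{1287}{2} = \frac{6343623}{2}$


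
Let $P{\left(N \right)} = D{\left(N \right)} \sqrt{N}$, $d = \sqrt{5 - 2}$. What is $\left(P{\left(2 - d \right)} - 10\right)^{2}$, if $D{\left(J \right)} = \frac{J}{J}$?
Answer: $\left(10 - \sqrt{2 - \sqrt{3}}\right)^{2} \approx 89.915$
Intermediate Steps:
$D{\left(J \right)} = 1$
$d = \sqrt{3} \approx 1.732$
$P{\left(N \right)} = \sqrt{N}$ ($P{\left(N \right)} = 1 \sqrt{N} = \sqrt{N}$)
$\left(P{\left(2 - d \right)} - 10\right)^{2} = \left(\sqrt{2 - \sqrt{3}} - 10\right)^{2} = \left(-10 + \sqrt{2 - \sqrt{3}}\right)^{2}$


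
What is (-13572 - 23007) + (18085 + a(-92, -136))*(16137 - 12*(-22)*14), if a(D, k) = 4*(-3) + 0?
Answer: 358405230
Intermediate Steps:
a(D, k) = -12 (a(D, k) = -12 + 0 = -12)
(-13572 - 23007) + (18085 + a(-92, -136))*(16137 - 12*(-22)*14) = (-13572 - 23007) + (18085 - 12)*(16137 - 12*(-22)*14) = -36579 + 18073*(16137 + 264*14) = -36579 + 18073*(16137 + 3696) = -36579 + 18073*19833 = -36579 + 358441809 = 358405230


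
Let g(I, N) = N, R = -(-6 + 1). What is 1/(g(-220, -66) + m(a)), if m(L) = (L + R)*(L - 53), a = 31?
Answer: -1/858 ≈ -0.0011655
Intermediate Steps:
R = 5 (R = -1*(-5) = 5)
m(L) = (-53 + L)*(5 + L) (m(L) = (L + 5)*(L - 53) = (5 + L)*(-53 + L) = (-53 + L)*(5 + L))
1/(g(-220, -66) + m(a)) = 1/(-66 + (-265 + 31² - 48*31)) = 1/(-66 + (-265 + 961 - 1488)) = 1/(-66 - 792) = 1/(-858) = -1/858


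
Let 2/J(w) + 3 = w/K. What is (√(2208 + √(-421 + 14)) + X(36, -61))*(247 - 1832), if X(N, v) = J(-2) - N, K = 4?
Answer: 405760/7 - 1585*√(2208 + I*√407) ≈ -16513.0 - 340.25*I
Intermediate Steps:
J(w) = 2/(-3 + w/4)
X(N, v) = -4/7 - N (X(N, v) = 8/(-12 - 2) - N = 8/(-14) - N = 8*(-1/14) - N = -4/7 - N)
(√(2208 + √(-421 + 14)) + X(36, -61))*(247 - 1832) = (√(2208 + √(-421 + 14)) + (-4/7 - 1*36))*(247 - 1832) = (√(2208 + √(-407)) + (-4/7 - 36))*(-1585) = (√(2208 + I*√407) - 256/7)*(-1585) = (-256/7 + √(2208 + I*√407))*(-1585) = 405760/7 - 1585*√(2208 + I*√407)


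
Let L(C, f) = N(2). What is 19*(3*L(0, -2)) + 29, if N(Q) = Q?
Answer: 143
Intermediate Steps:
L(C, f) = 2
19*(3*L(0, -2)) + 29 = 19*(3*2) + 29 = 19*6 + 29 = 114 + 29 = 143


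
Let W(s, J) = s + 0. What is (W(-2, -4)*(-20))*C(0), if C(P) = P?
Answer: 0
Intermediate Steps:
W(s, J) = s
(W(-2, -4)*(-20))*C(0) = -2*(-20)*0 = 40*0 = 0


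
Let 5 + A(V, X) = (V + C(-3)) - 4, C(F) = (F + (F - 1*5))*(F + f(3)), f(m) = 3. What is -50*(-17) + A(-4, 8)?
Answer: 837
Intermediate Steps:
C(F) = (-5 + 2*F)*(3 + F) (C(F) = (F + (F - 1*5))*(F + 3) = (F + (F - 5))*(3 + F) = (F + (-5 + F))*(3 + F) = (-5 + 2*F)*(3 + F))
A(V, X) = -9 + V (A(V, X) = -5 + ((V + (-15 - 3 + 2*(-3)**2)) - 4) = -5 + ((V + (-15 - 3 + 2*9)) - 4) = -5 + ((V + (-15 - 3 + 18)) - 4) = -5 + ((V + 0) - 4) = -5 + (V - 4) = -5 + (-4 + V) = -9 + V)
-50*(-17) + A(-4, 8) = -50*(-17) + (-9 - 4) = 850 - 13 = 837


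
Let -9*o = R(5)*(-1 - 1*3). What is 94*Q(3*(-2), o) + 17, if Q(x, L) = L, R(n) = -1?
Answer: -223/9 ≈ -24.778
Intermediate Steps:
o = -4/9 (o = -(-1)*(-1 - 1*3)/9 = -(-1)*(-1 - 3)/9 = -(-1)*(-4)/9 = -⅑*4 = -4/9 ≈ -0.44444)
94*Q(3*(-2), o) + 17 = 94*(-4/9) + 17 = -376/9 + 17 = -223/9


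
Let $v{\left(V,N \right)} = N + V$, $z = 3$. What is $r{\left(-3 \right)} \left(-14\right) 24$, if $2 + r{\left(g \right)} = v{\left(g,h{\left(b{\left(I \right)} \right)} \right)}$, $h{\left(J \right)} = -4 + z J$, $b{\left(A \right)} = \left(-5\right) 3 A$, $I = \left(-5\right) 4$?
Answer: $-299376$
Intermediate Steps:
$I = -20$
$b{\left(A \right)} = - 15 A$
$h{\left(J \right)} = -4 + 3 J$
$r{\left(g \right)} = 894 + g$ ($r{\left(g \right)} = -2 - \left(4 - g - \left(-45\right) \left(-20\right)\right) = -2 + \left(\left(-4 + 3 \cdot 300\right) + g\right) = -2 + \left(\left(-4 + 900\right) + g\right) = -2 + \left(896 + g\right) = 894 + g$)
$r{\left(-3 \right)} \left(-14\right) 24 = \left(894 - 3\right) \left(-14\right) 24 = 891 \left(-14\right) 24 = \left(-12474\right) 24 = -299376$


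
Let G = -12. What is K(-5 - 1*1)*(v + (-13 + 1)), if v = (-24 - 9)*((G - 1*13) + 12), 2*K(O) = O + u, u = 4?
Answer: -417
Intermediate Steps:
K(O) = 2 + O/2 (K(O) = (O + 4)/2 = (4 + O)/2 = 2 + O/2)
v = 429 (v = (-24 - 9)*((-12 - 1*13) + 12) = -33*((-12 - 13) + 12) = -33*(-25 + 12) = -33*(-13) = 429)
K(-5 - 1*1)*(v + (-13 + 1)) = (2 + (-5 - 1*1)/2)*(429 + (-13 + 1)) = (2 + (-5 - 1)/2)*(429 - 12) = (2 + (1/2)*(-6))*417 = (2 - 3)*417 = -1*417 = -417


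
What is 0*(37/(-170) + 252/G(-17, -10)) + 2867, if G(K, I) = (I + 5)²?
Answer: 2867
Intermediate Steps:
G(K, I) = (5 + I)²
0*(37/(-170) + 252/G(-17, -10)) + 2867 = 0*(37/(-170) + 252/((5 - 10)²)) + 2867 = 0*(37*(-1/170) + 252/((-5)²)) + 2867 = 0*(-37/170 + 252/25) + 2867 = 0*(8383/850) + 2867 = 0 + 2867 = 2867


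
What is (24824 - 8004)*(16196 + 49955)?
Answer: 1112659820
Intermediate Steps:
(24824 - 8004)*(16196 + 49955) = 16820*66151 = 1112659820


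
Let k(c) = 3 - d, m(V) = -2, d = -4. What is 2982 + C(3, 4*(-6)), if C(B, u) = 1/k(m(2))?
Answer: 20875/7 ≈ 2982.1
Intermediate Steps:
k(c) = 7 (k(c) = 3 - 1*(-4) = 3 + 4 = 7)
C(B, u) = 1/7
2982 + C(3, 4*(-6)) = 2982 + 1/7 = 20875/7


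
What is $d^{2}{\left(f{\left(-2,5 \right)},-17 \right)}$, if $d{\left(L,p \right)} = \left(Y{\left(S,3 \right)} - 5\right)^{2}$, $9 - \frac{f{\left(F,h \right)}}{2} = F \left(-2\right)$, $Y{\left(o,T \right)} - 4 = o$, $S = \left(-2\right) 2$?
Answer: $625$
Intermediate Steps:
$S = -4$
$Y{\left(o,T \right)} = 4 + o$
$f{\left(F,h \right)} = 18 + 4 F$ ($f{\left(F,h \right)} = 18 - 2 F \left(-2\right) = 18 - 2 \left(- 2 F\right) = 18 + 4 F$)
$d{\left(L,p \right)} = 25$ ($d{\left(L,p \right)} = \left(\left(4 - 4\right) - 5\right)^{2} = \left(0 - 5\right)^{2} = \left(-5\right)^{2} = 25$)
$d^{2}{\left(f{\left(-2,5 \right)},-17 \right)} = 25^{2} = 625$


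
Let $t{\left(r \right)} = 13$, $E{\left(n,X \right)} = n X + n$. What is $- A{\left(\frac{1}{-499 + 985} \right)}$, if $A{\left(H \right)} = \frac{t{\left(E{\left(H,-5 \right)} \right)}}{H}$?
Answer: $-6318$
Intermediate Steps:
$E{\left(n,X \right)} = n + X n$ ($E{\left(n,X \right)} = X n + n = n + X n$)
$A{\left(H \right)} = \frac{13}{H}$
$- A{\left(\frac{1}{-499 + 985} \right)} = - \frac{13}{\frac{1}{-499 + 985}} = - \frac{13}{\frac{1}{486}} = - 13 \frac{1}{\frac{1}{486}} = - 13 \cdot 486 = \left(-1\right) 6318 = -6318$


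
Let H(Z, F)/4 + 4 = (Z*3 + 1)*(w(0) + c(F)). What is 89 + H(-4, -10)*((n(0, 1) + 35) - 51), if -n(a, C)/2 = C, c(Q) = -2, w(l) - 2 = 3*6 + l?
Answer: 14633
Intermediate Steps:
w(l) = 20 + l (w(l) = 2 + (3*6 + l) = 2 + (18 + l) = 20 + l)
n(a, C) = -2*C
H(Z, F) = 56 + 216*Z (H(Z, F) = -16 + 4*((Z*3 + 1)*((20 + 0) - 2)) = -16 + 4*((3*Z + 1)*(20 - 2)) = -16 + 4*((1 + 3*Z)*18) = -16 + 4*(18 + 54*Z) = -16 + (72 + 216*Z) = 56 + 216*Z)
89 + H(-4, -10)*((n(0, 1) + 35) - 51) = 89 + (56 + 216*(-4))*((-2*1 + 35) - 51) = 89 + (56 - 864)*((-2 + 35) - 51) = 89 - 808*(33 - 51) = 89 - 808*(-18) = 89 + 14544 = 14633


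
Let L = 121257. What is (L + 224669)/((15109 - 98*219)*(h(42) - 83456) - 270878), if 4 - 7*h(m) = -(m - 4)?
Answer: 172963/264943486 ≈ 0.00065283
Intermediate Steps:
h(m) = m/7 (h(m) = 4/7 - (-1)*(m - 4)/7 = 4/7 - (-1)*(-4 + m)/7 = 4/7 - (4 - m)/7 = 4/7 + (-4/7 + m/7) = m/7)
(L + 224669)/((15109 - 98*219)*(h(42) - 83456) - 270878) = (121257 + 224669)/((15109 - 98*219)*((1/7)*42 - 83456) - 270878) = 345926/((15109 - 21462)*(6 - 83456) - 270878) = 345926/(-6353*(-83450) - 270878) = 345926/(530157850 - 270878) = 345926/529886972 = 345926*(1/529886972) = 172963/264943486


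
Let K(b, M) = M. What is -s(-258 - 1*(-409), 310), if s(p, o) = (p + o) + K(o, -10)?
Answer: -451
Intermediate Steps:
s(p, o) = -10 + o + p (s(p, o) = (p + o) - 10 = (o + p) - 10 = -10 + o + p)
-s(-258 - 1*(-409), 310) = -(-10 + 310 + (-258 - 1*(-409))) = -(-10 + 310 + (-258 + 409)) = -(-10 + 310 + 151) = -1*451 = -451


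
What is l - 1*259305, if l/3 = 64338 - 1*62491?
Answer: -253764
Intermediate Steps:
l = 5541 (l = 3*(64338 - 1*62491) = 3*(64338 - 62491) = 3*1847 = 5541)
l - 1*259305 = 5541 - 1*259305 = 5541 - 259305 = -253764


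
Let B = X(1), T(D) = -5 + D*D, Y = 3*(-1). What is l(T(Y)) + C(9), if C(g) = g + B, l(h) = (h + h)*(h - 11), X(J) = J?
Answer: -46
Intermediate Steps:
Y = -3
T(D) = -5 + D²
l(h) = 2*h*(-11 + h) (l(h) = (2*h)*(-11 + h) = 2*h*(-11 + h))
B = 1
C(g) = 1 + g (C(g) = g + 1 = 1 + g)
l(T(Y)) + C(9) = 2*(-5 + (-3)²)*(-11 + (-5 + (-3)²)) + (1 + 9) = 2*(-5 + 9)*(-11 + (-5 + 9)) + 10 = 2*4*(-11 + 4) + 10 = 2*4*(-7) + 10 = -56 + 10 = -46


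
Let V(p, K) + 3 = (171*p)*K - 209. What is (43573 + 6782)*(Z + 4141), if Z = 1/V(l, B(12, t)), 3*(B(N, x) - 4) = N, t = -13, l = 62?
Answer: 17641630783575/84604 ≈ 2.0852e+8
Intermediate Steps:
B(N, x) = 4 + N/3
V(p, K) = -212 + 171*K*p (V(p, K) = -3 + ((171*p)*K - 209) = -3 + (171*K*p - 209) = -3 + (-209 + 171*K*p) = -212 + 171*K*p)
Z = 1/84604 (Z = 1/(-212 + 171*(4 + (⅓)*12)*62) = 1/(-212 + 171*(4 + 4)*62) = 1/(-212 + 171*8*62) = 1/(-212 + 84816) = 1/84604 ≈ 1.1820e-5)
(43573 + 6782)*(Z + 4141) = (43573 + 6782)*(1/84604 + 4141) = 50355*(350345165/84604) = 17641630783575/84604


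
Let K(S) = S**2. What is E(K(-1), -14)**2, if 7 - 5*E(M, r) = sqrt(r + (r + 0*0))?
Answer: 21/25 - 28*I*sqrt(7)/25 ≈ 0.84 - 2.9632*I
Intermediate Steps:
E(M, r) = 7/5 - sqrt(2)*sqrt(r)/5 (E(M, r) = 7/5 - sqrt(r + (r + 0*0))/5 = 7/5 - sqrt(r + (r + 0))/5 = 7/5 - sqrt(r + r)/5 = 7/5 - sqrt(2)*sqrt(r)/5)
E(K(-1), -14)**2 = (7/5 - sqrt(2)*sqrt(-14)/5)**2 = (7/5 - sqrt(2)*I*sqrt(14)/5)**2 = (7/5 - 2*I*sqrt(7)/5)**2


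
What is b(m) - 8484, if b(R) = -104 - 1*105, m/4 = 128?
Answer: -8693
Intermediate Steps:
m = 512 (m = 4*128 = 512)
b(R) = -209 (b(R) = -104 - 105 = -209)
b(m) - 8484 = -209 - 8484 = -8693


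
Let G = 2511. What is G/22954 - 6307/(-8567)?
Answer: 166282615/196646918 ≈ 0.84559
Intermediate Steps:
G/22954 - 6307/(-8567) = 2511/22954 - 6307/(-8567) = 2511*(1/22954) - 6307*(-1/8567) = 2511/22954 + 6307/8567 = 166282615/196646918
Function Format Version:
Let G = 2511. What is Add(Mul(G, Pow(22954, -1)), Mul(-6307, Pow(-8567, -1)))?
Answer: Rational(166282615, 196646918) ≈ 0.84559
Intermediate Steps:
Add(Mul(G, Pow(22954, -1)), Mul(-6307, Pow(-8567, -1))) = Add(Mul(2511, Pow(22954, -1)), Mul(-6307, Pow(-8567, -1))) = Add(Mul(2511, Rational(1, 22954)), Mul(-6307, Rational(-1, 8567))) = Add(Rational(2511, 22954), Rational(6307, 8567)) = Rational(166282615, 196646918)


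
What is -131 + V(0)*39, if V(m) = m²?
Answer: -131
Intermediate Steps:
-131 + V(0)*39 = -131 + 0²*39 = -131 + 0*39 = -131 + 0 = -131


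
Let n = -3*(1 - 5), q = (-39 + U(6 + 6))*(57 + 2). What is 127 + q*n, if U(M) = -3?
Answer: -29609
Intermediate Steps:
q = -2478 (q = (-39 - 3)*(57 + 2) = -42*59 = -2478)
n = 12 (n = -3*(-4) = 12)
127 + q*n = 127 - 2478*12 = 127 - 29736 = -29609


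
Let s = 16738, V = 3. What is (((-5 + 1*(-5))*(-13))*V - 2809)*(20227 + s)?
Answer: -89418335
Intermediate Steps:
(((-5 + 1*(-5))*(-13))*V - 2809)*(20227 + s) = (((-5 + 1*(-5))*(-13))*3 - 2809)*(20227 + 16738) = (((-5 - 5)*(-13))*3 - 2809)*36965 = (-10*(-13)*3 - 2809)*36965 = (130*3 - 2809)*36965 = (390 - 2809)*36965 = -2419*36965 = -89418335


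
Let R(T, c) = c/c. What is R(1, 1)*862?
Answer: 862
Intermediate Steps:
R(T, c) = 1
R(1, 1)*862 = 1*862 = 862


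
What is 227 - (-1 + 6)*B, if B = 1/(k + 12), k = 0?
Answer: 2719/12 ≈ 226.58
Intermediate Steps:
B = 1/12 (B = 1/(0 + 12) = 1/12 ≈ 0.083333)
227 - (-1 + 6)*B = 227 - (-1 + 6)/12 = 227 - 5/12 = 2719/12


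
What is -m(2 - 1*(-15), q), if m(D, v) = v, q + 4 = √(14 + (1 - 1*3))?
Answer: 4 - 2*√3 ≈ 0.53590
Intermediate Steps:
q = -4 + 2*√3 (q = -4 + √(14 + (1 - 1*3)) = -4 + √(14 + (1 - 3)) = -4 + √(14 - 2) = -4 + √12 = -4 + 2*√3 ≈ -0.53590)
-m(2 - 1*(-15), q) = -(-4 + 2*√3) = 4 - 2*√3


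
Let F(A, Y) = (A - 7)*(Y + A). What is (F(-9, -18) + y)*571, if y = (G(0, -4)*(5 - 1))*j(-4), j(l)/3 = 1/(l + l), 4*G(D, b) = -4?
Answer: 495057/2 ≈ 2.4753e+5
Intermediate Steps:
G(D, b) = -1 (G(D, b) = (¼)*(-4) = -1)
j(l) = 3/(2*l) (j(l) = 3/(l + l) = 3/((2*l)) = 3*(1/(2*l)) = 3/(2*l))
F(A, Y) = (-7 + A)*(A + Y)
y = 3/2 (y = (-(5 - 1))*((3/2)/(-4)) = (-1*4)*((3/2)*(-¼)) = -4*(-3/8) = 3/2 ≈ 1.5000)
(F(-9, -18) + y)*571 = (((-9)² - 7*(-9) - 7*(-18) - 9*(-18)) + 3/2)*571 = ((81 + 63 + 126 + 162) + 3/2)*571 = (432 + 3/2)*571 = (867/2)*571 = 495057/2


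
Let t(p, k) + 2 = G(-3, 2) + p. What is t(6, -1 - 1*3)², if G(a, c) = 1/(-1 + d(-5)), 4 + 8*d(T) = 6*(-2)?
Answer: 121/9 ≈ 13.444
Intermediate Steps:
d(T) = -2 (d(T) = -½ + (6*(-2))/8 = -½ + (⅛)*(-12) = -½ - 3/2 = -2)
G(a, c) = -⅓ (G(a, c) = 1/(-1 - 2) = 1/(-3) = -⅓)
t(p, k) = -7/3 + p (t(p, k) = -2 + (-⅓ + p) = -7/3 + p)
t(6, -1 - 1*3)² = (-7/3 + 6)² = (11/3)² = 121/9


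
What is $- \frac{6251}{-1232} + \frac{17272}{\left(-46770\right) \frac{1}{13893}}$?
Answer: $- \frac{7031862681}{1371920} \approx -5125.6$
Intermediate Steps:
$- \frac{6251}{-1232} + \frac{17272}{\left(-46770\right) \frac{1}{13893}} = \left(-6251\right) \left(- \frac{1}{1232}\right) + \frac{17272}{\left(-46770\right) \frac{1}{13893}} = \frac{893}{176} + \frac{17272}{- \frac{15590}{4631}} = \frac{893}{176} + 17272 \left(- \frac{4631}{15590}\right) = \frac{893}{176} - \frac{39993316}{7795} = - \frac{7031862681}{1371920}$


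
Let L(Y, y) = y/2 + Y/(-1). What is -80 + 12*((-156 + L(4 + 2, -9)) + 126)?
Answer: -566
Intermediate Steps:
L(Y, y) = y/2 - Y (L(Y, y) = y*(1/2) + Y*(-1) = y/2 - Y)
-80 + 12*((-156 + L(4 + 2, -9)) + 126) = -80 + 12*((-156 + ((1/2)*(-9) - (4 + 2))) + 126) = -80 + 12*((-156 + (-9/2 - 1*6)) + 126) = -80 + 12*((-156 + (-9/2 - 6)) + 126) = -80 + 12*((-156 - 21/2) + 126) = -80 + 12*(-333/2 + 126) = -80 + 12*(-81/2) = -80 - 486 = -566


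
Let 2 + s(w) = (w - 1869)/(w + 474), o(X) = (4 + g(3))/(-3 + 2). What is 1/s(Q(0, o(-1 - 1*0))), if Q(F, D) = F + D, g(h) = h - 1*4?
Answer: -157/938 ≈ -0.16738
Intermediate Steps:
g(h) = -4 + h (g(h) = h - 4 = -4 + h)
o(X) = -3 (o(X) = (4 + (-4 + 3))/(-3 + 2) = (4 - 1)/(-1) = 3*(-1) = -3)
Q(F, D) = D + F
s(w) = -2 + (-1869 + w)/(474 + w) (s(w) = -2 + (w - 1869)/(w + 474) = -2 + (-1869 + w)/(474 + w))
1/s(Q(0, o(-1 - 1*0))) = 1/((-2817 - (-3 + 0))/(474 + (-3 + 0))) = 1/((-2817 - 1*(-3))/(474 - 3)) = 1/((-2817 + 3)/471) = 1/((1/471)*(-2814)) = 1/(-938/157) = -157/938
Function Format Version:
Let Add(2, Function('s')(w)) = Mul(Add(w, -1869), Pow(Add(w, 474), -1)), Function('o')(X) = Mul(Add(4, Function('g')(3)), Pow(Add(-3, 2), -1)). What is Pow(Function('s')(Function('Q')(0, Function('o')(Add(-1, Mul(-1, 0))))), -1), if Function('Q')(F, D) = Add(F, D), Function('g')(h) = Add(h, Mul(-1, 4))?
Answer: Rational(-157, 938) ≈ -0.16738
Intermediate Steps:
Function('g')(h) = Add(-4, h) (Function('g')(h) = Add(h, -4) = Add(-4, h))
Function('o')(X) = -3 (Function('o')(X) = Mul(Add(4, Add(-4, 3)), Pow(Add(-3, 2), -1)) = Mul(Add(4, -1), Pow(-1, -1)) = Mul(3, -1) = -3)
Function('Q')(F, D) = Add(D, F)
Function('s')(w) = Add(-2, Mul(Pow(Add(474, w), -1), Add(-1869, w))) (Function('s')(w) = Add(-2, Mul(Add(w, -1869), Pow(Add(w, 474), -1))) = Add(-2, Mul(Add(-1869, w), Pow(Add(474, w), -1))) = Add(-2, Mul(Pow(Add(474, w), -1), Add(-1869, w))))
Pow(Function('s')(Function('Q')(0, Function('o')(Add(-1, Mul(-1, 0))))), -1) = Pow(Mul(Pow(Add(474, Add(-3, 0)), -1), Add(-2817, Mul(-1, Add(-3, 0)))), -1) = Pow(Mul(Pow(Add(474, -3), -1), Add(-2817, Mul(-1, -3))), -1) = Pow(Mul(Pow(471, -1), Add(-2817, 3)), -1) = Pow(Mul(Rational(1, 471), -2814), -1) = Pow(Rational(-938, 157), -1) = Rational(-157, 938)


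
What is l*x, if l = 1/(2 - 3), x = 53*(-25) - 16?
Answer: 1341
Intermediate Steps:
x = -1341 (x = -1325 - 16 = -1341)
l = -1 (l = 1/(-1) = -1)
l*x = -1*(-1341) = 1341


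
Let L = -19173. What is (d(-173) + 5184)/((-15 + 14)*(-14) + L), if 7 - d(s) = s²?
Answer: 3534/2737 ≈ 1.2912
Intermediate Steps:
d(s) = 7 - s²
(d(-173) + 5184)/((-15 + 14)*(-14) + L) = ((7 - 1*(-173)²) + 5184)/((-15 + 14)*(-14) - 19173) = ((7 - 1*29929) + 5184)/(-1*(-14) - 19173) = ((7 - 29929) + 5184)/(14 - 19173) = (-29922 + 5184)/(-19159) = -24738*(-1/19159) = 3534/2737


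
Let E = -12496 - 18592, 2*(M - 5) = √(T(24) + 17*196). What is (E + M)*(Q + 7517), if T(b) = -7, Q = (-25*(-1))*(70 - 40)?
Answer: -256963161 + 41335*√133/2 ≈ -2.5672e+8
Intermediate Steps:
Q = 750 (Q = 25*30 = 750)
M = 5 + 5*√133/2 (M = 5 + √(-7 + 17*196)/2 = 5 + √(-7 + 3332)/2 = 5 + √3325/2 = 5 + (5*√133)/2 = 5 + 5*√133/2 ≈ 33.831)
E = -31088
(E + M)*(Q + 7517) = (-31088 + (5 + 5*√133/2))*(750 + 7517) = (-31083 + 5*√133/2)*8267 = -256963161 + 41335*√133/2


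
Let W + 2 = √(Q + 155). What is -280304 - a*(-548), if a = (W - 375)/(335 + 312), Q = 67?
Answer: -181563284/647 + 548*√222/647 ≈ -2.8061e+5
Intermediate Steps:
W = -2 + √222 (W = -2 + √(67 + 155) = -2 + √222 ≈ 12.900)
a = -377/647 + √222/647 (a = ((-2 + √222) - 375)/(335 + 312) = (-377 + √222)/647 = (-377 + √222)*(1/647) = -377/647 + √222/647 ≈ -0.55966)
-280304 - a*(-548) = -280304 - (-377/647 + √222/647)*(-548) = -280304 - (206596/647 - 548*√222/647) = -280304 + (-206596/647 + 548*√222/647) = -181563284/647 + 548*√222/647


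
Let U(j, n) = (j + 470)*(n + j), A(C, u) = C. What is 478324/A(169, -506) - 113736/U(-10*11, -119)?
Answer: 1643843831/580515 ≈ 2831.7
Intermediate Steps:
U(j, n) = (470 + j)*(j + n)
478324/A(169, -506) - 113736/U(-10*11, -119) = 478324/169 - 113736/((-10*11)**2 + 470*(-10*11) + 470*(-119) - 10*11*(-119)) = 478324*(1/169) - 113736/((-110)**2 + 470*(-110) - 55930 - 110*(-119)) = 478324/169 - 113736/(12100 - 51700 - 55930 + 13090) = 478324/169 - 113736/(-82440) = 478324/169 - 113736*(-1/82440) = 478324/169 + 4739/3435 = 1643843831/580515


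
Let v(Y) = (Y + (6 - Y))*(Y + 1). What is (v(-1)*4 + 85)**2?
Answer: 7225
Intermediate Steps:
v(Y) = 6 + 6*Y (v(Y) = 6*(1 + Y) = 6 + 6*Y)
(v(-1)*4 + 85)**2 = ((6 + 6*(-1))*4 + 85)**2 = ((6 - 6)*4 + 85)**2 = (0*4 + 85)**2 = (0 + 85)**2 = 85**2 = 7225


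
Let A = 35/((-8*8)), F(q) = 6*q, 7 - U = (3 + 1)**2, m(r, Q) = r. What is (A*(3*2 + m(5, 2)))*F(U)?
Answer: 10395/32 ≈ 324.84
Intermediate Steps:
U = -9 (U = 7 - (3 + 1)**2 = 7 - 1*4**2 = 7 - 1*16 = 7 - 16 = -9)
A = -35/64 (A = 35/(-64) = 35*(-1/64) = -35/64 ≈ -0.54688)
(A*(3*2 + m(5, 2)))*F(U) = (-35*(3*2 + 5)/64)*(6*(-9)) = -35*(6 + 5)/64*(-54) = -35/64*11*(-54) = -385/64*(-54) = 10395/32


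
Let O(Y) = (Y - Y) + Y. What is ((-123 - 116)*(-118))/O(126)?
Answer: 14101/63 ≈ 223.83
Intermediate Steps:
O(Y) = Y (O(Y) = 0 + Y = Y)
((-123 - 116)*(-118))/O(126) = ((-123 - 116)*(-118))/126 = -239*(-118)*(1/126) = 28202*(1/126) = 14101/63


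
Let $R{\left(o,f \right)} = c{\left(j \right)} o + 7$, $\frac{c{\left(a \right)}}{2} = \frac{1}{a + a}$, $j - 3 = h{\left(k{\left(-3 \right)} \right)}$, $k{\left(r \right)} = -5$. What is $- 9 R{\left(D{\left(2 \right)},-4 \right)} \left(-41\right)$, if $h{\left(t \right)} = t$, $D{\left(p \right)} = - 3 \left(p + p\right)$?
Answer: $4797$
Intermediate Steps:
$D{\left(p \right)} = - 6 p$ ($D{\left(p \right)} = - 3 \cdot 2 p = - 6 p$)
$j = -2$ ($j = 3 - 5 = -2$)
$c{\left(a \right)} = \frac{1}{a}$ ($c{\left(a \right)} = \frac{2}{a + a} = \frac{2}{2 a} = 2 \frac{1}{2 a} = \frac{1}{a}$)
$R{\left(o,f \right)} = 7 - \frac{o}{2}$ ($R{\left(o,f \right)} = \frac{o}{-2} + 7 = - \frac{o}{2} + 7 = 7 - \frac{o}{2}$)
$- 9 R{\left(D{\left(2 \right)},-4 \right)} \left(-41\right) = - 9 \left(7 - \frac{\left(-6\right) 2}{2}\right) \left(-41\right) = - 9 \left(7 - -6\right) \left(-41\right) = - 9 \left(7 + 6\right) \left(-41\right) = \left(-9\right) 13 \left(-41\right) = \left(-117\right) \left(-41\right) = 4797$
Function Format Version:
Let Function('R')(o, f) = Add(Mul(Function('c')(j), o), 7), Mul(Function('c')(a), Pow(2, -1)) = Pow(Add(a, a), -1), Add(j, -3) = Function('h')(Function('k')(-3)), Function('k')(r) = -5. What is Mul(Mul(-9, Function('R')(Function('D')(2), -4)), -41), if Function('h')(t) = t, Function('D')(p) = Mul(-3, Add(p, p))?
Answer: 4797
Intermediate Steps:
Function('D')(p) = Mul(-6, p) (Function('D')(p) = Mul(-3, Mul(2, p)) = Mul(-6, p))
j = -2 (j = Add(3, -5) = -2)
Function('c')(a) = Pow(a, -1) (Function('c')(a) = Mul(2, Pow(Add(a, a), -1)) = Mul(2, Pow(Mul(2, a), -1)) = Mul(2, Mul(Rational(1, 2), Pow(a, -1))) = Pow(a, -1))
Function('R')(o, f) = Add(7, Mul(Rational(-1, 2), o)) (Function('R')(o, f) = Add(Mul(Pow(-2, -1), o), 7) = Add(Mul(Rational(-1, 2), o), 7) = Add(7, Mul(Rational(-1, 2), o)))
Mul(Mul(-9, Function('R')(Function('D')(2), -4)), -41) = Mul(Mul(-9, Add(7, Mul(Rational(-1, 2), Mul(-6, 2)))), -41) = Mul(Mul(-9, Add(7, Mul(Rational(-1, 2), -12))), -41) = Mul(Mul(-9, Add(7, 6)), -41) = Mul(Mul(-9, 13), -41) = Mul(-117, -41) = 4797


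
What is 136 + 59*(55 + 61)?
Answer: 6980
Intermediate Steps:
136 + 59*(55 + 61) = 136 + 59*116 = 136 + 6844 = 6980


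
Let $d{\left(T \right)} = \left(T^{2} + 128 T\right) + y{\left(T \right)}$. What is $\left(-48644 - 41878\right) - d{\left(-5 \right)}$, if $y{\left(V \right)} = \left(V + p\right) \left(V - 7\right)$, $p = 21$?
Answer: $-89715$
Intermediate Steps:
$y{\left(V \right)} = \left(-7 + V\right) \left(21 + V\right)$ ($y{\left(V \right)} = \left(V + 21\right) \left(V - 7\right) = \left(21 + V\right) \left(-7 + V\right) = \left(-7 + V\right) \left(21 + V\right)$)
$d{\left(T \right)} = -147 + 2 T^{2} + 142 T$ ($d{\left(T \right)} = \left(T^{2} + 128 T\right) + \left(-147 + T^{2} + 14 T\right) = -147 + 2 T^{2} + 142 T$)
$\left(-48644 - 41878\right) - d{\left(-5 \right)} = \left(-48644 - 41878\right) - \left(-147 + 2 \left(-5\right)^{2} + 142 \left(-5\right)\right) = \left(-48644 - 41878\right) - \left(-147 + 2 \cdot 25 - 710\right) = -90522 - \left(-147 + 50 - 710\right) = -90522 - -807 = -90522 + 807 = -89715$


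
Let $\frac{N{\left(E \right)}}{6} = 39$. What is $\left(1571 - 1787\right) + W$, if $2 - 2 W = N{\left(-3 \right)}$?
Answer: $-332$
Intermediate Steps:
$N{\left(E \right)} = 234$ ($N{\left(E \right)} = 6 \cdot 39 = 234$)
$W = -116$ ($W = 1 - 117 = -116$)
$\left(1571 - 1787\right) + W = \left(1571 - 1787\right) - 116 = -216 - 116 = -332$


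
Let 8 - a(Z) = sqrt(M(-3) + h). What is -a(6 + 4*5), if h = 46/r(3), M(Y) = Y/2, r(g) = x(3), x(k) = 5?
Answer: -8 + sqrt(770)/10 ≈ -5.2251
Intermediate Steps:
r(g) = 5
M(Y) = Y/2 (M(Y) = Y*(1/2) = Y/2)
h = 46/5 ≈ 9.2000
a(Z) = 8 - sqrt(770)/10 (a(Z) = 8 - sqrt((1/2)*(-3) + 46/5) = 8 - sqrt(-3/2 + 46/5) = 8 - sqrt(77/10) = 8 - sqrt(770)/10)
-a(6 + 4*5) = -(8 - sqrt(770)/10) = -8 + sqrt(770)/10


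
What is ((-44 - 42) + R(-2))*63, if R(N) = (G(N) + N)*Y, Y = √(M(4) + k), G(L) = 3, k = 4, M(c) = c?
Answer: -5418 + 126*√2 ≈ -5239.8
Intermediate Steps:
Y = 2*√2 (Y = √(4 + 4) = √8 = 2*√2 ≈ 2.8284)
R(N) = 2*√2*(3 + N) (R(N) = (3 + N)*(2*√2) = 2*√2*(3 + N))
((-44 - 42) + R(-2))*63 = ((-44 - 42) + 2*√2*(3 - 2))*63 = (-86 + 2*√2*1)*63 = (-86 + 2*√2)*63 = -5418 + 126*√2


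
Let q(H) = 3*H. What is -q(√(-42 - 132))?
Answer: -3*I*√174 ≈ -39.573*I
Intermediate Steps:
-q(√(-42 - 132)) = -3*√(-42 - 132) = -3*√(-174) = -3*I*√174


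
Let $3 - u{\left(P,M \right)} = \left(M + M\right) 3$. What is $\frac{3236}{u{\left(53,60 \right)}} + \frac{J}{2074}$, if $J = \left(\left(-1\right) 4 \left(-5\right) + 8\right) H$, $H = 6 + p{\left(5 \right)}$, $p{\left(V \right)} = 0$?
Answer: $- \frac{195632}{21777} \approx -8.9834$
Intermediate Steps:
$H = 6$ ($H = 6 + 0 = 6$)
$u{\left(P,M \right)} = 3 - 6 M$ ($u{\left(P,M \right)} = 3 - \left(M + M\right) 3 = 3 - 2 M 3 = 3 - 6 M$)
$J = 168$ ($J = \left(\left(-1\right) 4 \left(-5\right) + 8\right) 6 = \left(\left(-4\right) \left(-5\right) + 8\right) 6 = \left(20 + 8\right) 6 = 28 \cdot 6 = 168$)
$\frac{3236}{u{\left(53,60 \right)}} + \frac{J}{2074} = \frac{3236}{3 - 360} + \frac{168}{2074} = \frac{3236}{3 - 360} + 168 \cdot \frac{1}{2074} = \frac{3236}{-357} + \frac{84}{1037} = 3236 \left(- \frac{1}{357}\right) + \frac{84}{1037} = - \frac{3236}{357} + \frac{84}{1037} = - \frac{195632}{21777}$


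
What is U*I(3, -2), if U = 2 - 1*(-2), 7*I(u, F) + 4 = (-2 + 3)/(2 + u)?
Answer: -76/35 ≈ -2.1714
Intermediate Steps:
I(u, F) = -4/7 + 1/(7*(2 + u)) (I(u, F) = -4/7 + ((-2 + 3)/(2 + u))/7 = -4/7 + (1/(2 + u))/7 = -4/7 + 1/(7*(2 + u)))
U = 4 (U = 2 + 2 = 4)
U*I(3, -2) = 4*((-7 - 4*3)/(7*(2 + 3))) = 4*((⅐)*(-7 - 12)/5) = 4*((⅐)*(⅕)*(-19)) = 4*(-19/35) = -76/35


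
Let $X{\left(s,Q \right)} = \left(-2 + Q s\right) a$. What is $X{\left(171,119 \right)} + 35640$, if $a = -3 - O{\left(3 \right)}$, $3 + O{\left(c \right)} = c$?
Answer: $-25401$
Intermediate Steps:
$O{\left(c \right)} = -3 + c$
$a = -3$ ($a = -3 - \left(-3 + 3\right) = -3 - 0 = -3 + 0 = -3$)
$X{\left(s,Q \right)} = 6 - 3 Q s$ ($X{\left(s,Q \right)} = \left(-2 + Q s\right) \left(-3\right) = 6 - 3 Q s$)
$X{\left(171,119 \right)} + 35640 = \left(6 - 357 \cdot 171\right) + 35640 = \left(6 - 61047\right) + 35640 = -61041 + 35640 = -25401$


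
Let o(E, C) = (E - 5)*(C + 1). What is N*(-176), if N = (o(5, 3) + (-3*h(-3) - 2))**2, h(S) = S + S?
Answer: -45056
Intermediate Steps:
h(S) = 2*S
o(E, C) = (1 + C)*(-5 + E) (o(E, C) = (-5 + E)*(1 + C) = (1 + C)*(-5 + E))
N = 256 (N = ((-5 + 5 - 5*3 + 3*5) + (-6*(-3) - 2))**2 = ((-5 + 5 - 15 + 15) + (-3*(-6) - 2))**2 = (0 + (18 - 2))**2 = (0 + 16)**2 = 16**2 = 256)
N*(-176) = 256*(-176) = -45056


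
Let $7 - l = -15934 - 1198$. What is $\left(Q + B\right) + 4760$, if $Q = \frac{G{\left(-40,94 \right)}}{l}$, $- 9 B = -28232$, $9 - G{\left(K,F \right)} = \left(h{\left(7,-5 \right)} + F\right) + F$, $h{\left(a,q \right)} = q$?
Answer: $\frac{14001166}{1773} \approx 7896.9$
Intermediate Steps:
$l = 17139$ ($l = 7 - \left(-15934 - 1198\right) = 7 - -17132 = 7 + 17132 = 17139$)
$G{\left(K,F \right)} = 14 - 2 F$ ($G{\left(K,F \right)} = 9 - \left(\left(-5 + F\right) + F\right) = 9 - \left(-5 + 2 F\right) = 14 - 2 F$)
$B = \frac{28232}{9}$ ($B = \left(- \frac{1}{9}\right) \left(-28232\right) = \frac{28232}{9} \approx 3136.9$)
$Q = - \frac{2}{197}$ ($Q = \frac{14 - 188}{17139} = \left(14 - 188\right) \frac{1}{17139} = \left(-174\right) \frac{1}{17139} = - \frac{2}{197} \approx -0.010152$)
$\left(Q + B\right) + 4760 = \left(- \frac{2}{197} + \frac{28232}{9}\right) + 4760 = \frac{5561686}{1773} + 4760 = \frac{14001166}{1773}$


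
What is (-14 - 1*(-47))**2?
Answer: 1089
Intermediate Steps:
(-14 - 1*(-47))**2 = (-14 + 47)**2 = 33**2 = 1089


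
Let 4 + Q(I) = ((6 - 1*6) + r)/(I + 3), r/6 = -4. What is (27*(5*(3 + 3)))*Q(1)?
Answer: -8100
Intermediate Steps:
r = -24 (r = 6*(-4) = -24)
Q(I) = -4 - 24/(3 + I) (Q(I) = -4 + ((6 - 1*6) - 24)/(I + 3) = -4 + ((6 - 6) - 24)/(3 + I) = -4 + (0 - 24)/(3 + I) = -4 - 24/(3 + I))
(27*(5*(3 + 3)))*Q(1) = (27*(5*(3 + 3)))*(4*(-9 - 1*1)/(3 + 1)) = (27*(5*6))*(4*(-9 - 1)/4) = (27*30)*(4*(¼)*(-10)) = 810*(-10) = -8100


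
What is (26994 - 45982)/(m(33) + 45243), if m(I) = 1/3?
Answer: -28482/67865 ≈ -0.41969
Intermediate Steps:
m(I) = ⅓
(26994 - 45982)/(m(33) + 45243) = (26994 - 45982)/(⅓ + 45243) = -18988/135730/3 = -18988*3/135730 = -28482/67865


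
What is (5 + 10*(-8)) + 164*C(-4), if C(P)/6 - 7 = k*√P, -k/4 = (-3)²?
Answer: 6813 - 70848*I ≈ 6813.0 - 70848.0*I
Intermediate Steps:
k = -36 (k = -4*(-3)² = -4*9 = -36)
C(P) = 42 - 216*√P (C(P) = 42 + 6*(-36*√P) = 42 - 216*√P)
(5 + 10*(-8)) + 164*C(-4) = (5 + 10*(-8)) + 164*(42 - 432*I) = (5 - 80) + 164*(42 - 432*I) = -75 + 164*(42 - 432*I) = -75 + (6888 - 70848*I) = 6813 - 70848*I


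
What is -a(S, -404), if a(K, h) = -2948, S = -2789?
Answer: 2948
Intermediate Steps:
-a(S, -404) = -1*(-2948) = 2948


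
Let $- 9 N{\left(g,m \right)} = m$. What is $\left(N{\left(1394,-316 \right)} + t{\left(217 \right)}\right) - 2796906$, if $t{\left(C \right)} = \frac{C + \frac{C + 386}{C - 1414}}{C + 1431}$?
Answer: $- \frac{2758631940523}{986328} \approx -2.7969 \cdot 10^{6}$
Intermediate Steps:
$N{\left(g,m \right)} = - \frac{m}{9}$
$t{\left(C \right)} = \frac{C + \frac{386 + C}{-1414 + C}}{1431 + C}$
$\left(N{\left(1394,-316 \right)} + t{\left(217 \right)}\right) - 2796906 = \left(\left(- \frac{1}{9}\right) \left(-316\right) + \frac{386 + 217^{2} - 306621}{-2023434 + 217^{2} + 17 \cdot 217}\right) - 2796906 = \left(\frac{316}{9} + \frac{386 + 47089 - 306621}{-2023434 + 47089 + 3689}\right) - 2796906 = \left(\frac{316}{9} + \frac{1}{-1972656} \left(-259146\right)\right) - 2796906 = \left(\frac{316}{9} - - \frac{14397}{109592}\right) - 2796906 = \left(\frac{316}{9} + \frac{14397}{109592}\right) - 2796906 = \frac{34760645}{986328} - 2796906 = - \frac{2758631940523}{986328}$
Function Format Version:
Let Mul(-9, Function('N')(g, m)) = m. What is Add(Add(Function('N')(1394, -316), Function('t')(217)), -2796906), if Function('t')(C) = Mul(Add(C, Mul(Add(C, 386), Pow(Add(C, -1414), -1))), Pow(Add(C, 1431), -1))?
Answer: Rational(-2758631940523, 986328) ≈ -2.7969e+6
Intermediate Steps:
Function('N')(g, m) = Mul(Rational(-1, 9), m)
Function('t')(C) = Mul(Pow(Add(1431, C), -1), Add(C, Mul(Pow(Add(-1414, C), -1), Add(386, C)))) (Function('t')(C) = Mul(Add(C, Mul(Add(386, C), Pow(Add(-1414, C), -1))), Pow(Add(1431, C), -1)) = Mul(Add(C, Mul(Pow(Add(-1414, C), -1), Add(386, C))), Pow(Add(1431, C), -1)) = Mul(Pow(Add(1431, C), -1), Add(C, Mul(Pow(Add(-1414, C), -1), Add(386, C)))))
Add(Add(Function('N')(1394, -316), Function('t')(217)), -2796906) = Add(Add(Mul(Rational(-1, 9), -316), Mul(Pow(Add(-2023434, Pow(217, 2), Mul(17, 217)), -1), Add(386, Pow(217, 2), Mul(-1413, 217)))), -2796906) = Add(Add(Rational(316, 9), Mul(Pow(Add(-2023434, 47089, 3689), -1), Add(386, 47089, -306621))), -2796906) = Add(Add(Rational(316, 9), Mul(Pow(-1972656, -1), -259146)), -2796906) = Add(Add(Rational(316, 9), Mul(Rational(-1, 1972656), -259146)), -2796906) = Add(Add(Rational(316, 9), Rational(14397, 109592)), -2796906) = Add(Rational(34760645, 986328), -2796906) = Rational(-2758631940523, 986328)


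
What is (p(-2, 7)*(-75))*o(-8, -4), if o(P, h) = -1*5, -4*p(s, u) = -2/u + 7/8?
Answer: -12375/224 ≈ -55.246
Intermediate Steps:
p(s, u) = -7/32 + 1/(2*u) (p(s, u) = -(-2/u + 7/8)/4 = -(7/8 - 2/u)/4 = -7/32 + 1/(2*u))
o(P, h) = -5
(p(-2, 7)*(-75))*o(-8, -4) = (((1/32)*(16 - 7*7)/7)*(-75))*(-5) = (((1/32)*(⅐)*(16 - 49))*(-75))*(-5) = (((1/32)*(⅐)*(-33))*(-75))*(-5) = -33/224*(-75)*(-5) = (2475/224)*(-5) = -12375/224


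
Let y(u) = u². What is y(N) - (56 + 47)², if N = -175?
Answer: 20016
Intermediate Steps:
y(N) - (56 + 47)² = (-175)² - (56 + 47)² = 30625 - 1*103² = 30625 - 1*10609 = 30625 - 10609 = 20016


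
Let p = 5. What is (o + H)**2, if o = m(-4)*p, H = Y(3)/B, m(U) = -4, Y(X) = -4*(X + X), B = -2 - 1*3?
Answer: 5776/25 ≈ 231.04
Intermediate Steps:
B = -5 (B = -2 - 3 = -5)
Y(X) = -8*X
H = 24/5 (H = -8*3/(-5) = -24*(-1/5) = 24/5 ≈ 4.8000)
o = -20 (o = -4*5 = -20)
(o + H)**2 = (-20 + 24/5)**2 = (-76/5)**2 = 5776/25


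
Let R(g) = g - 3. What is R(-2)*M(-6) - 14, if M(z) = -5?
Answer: 11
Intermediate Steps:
R(g) = -3 + g
R(-2)*M(-6) - 14 = (-3 - 2)*(-5) - 14 = -5*(-5) - 14 = 25 - 14 = 11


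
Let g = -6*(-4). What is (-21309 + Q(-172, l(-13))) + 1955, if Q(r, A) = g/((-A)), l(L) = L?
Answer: -251578/13 ≈ -19352.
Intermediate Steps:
g = 24
Q(r, A) = -24/A (Q(r, A) = 24/((-A)) = 24*(-1/A) = -24/A)
(-21309 + Q(-172, l(-13))) + 1955 = (-21309 - 24/(-13)) + 1955 = (-21309 - 24*(-1/13)) + 1955 = (-21309 + 24/13) + 1955 = -276993/13 + 1955 = -251578/13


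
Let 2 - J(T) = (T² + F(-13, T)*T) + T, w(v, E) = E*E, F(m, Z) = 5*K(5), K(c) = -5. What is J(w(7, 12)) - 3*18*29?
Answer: -18844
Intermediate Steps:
F(m, Z) = -25 (F(m, Z) = 5*(-5) = -25)
w(v, E) = E²
J(T) = 2 - T² + 24*T (J(T) = 2 - ((T² - 25*T) + T) = 2 - (T² - 24*T) = 2 + (-T² + 24*T) = 2 - T² + 24*T)
J(w(7, 12)) - 3*18*29 = (2 - (12²)² + 24*12²) - 3*18*29 = (2 - 1*144² + 24*144) - 54*29 = (2 - 1*20736 + 3456) - 1*1566 = (2 - 20736 + 3456) - 1566 = -17278 - 1566 = -18844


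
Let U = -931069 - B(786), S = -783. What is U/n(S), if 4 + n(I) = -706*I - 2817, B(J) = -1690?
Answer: -929379/549977 ≈ -1.6898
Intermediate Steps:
n(I) = -2821 - 706*I (n(I) = -4 + (-706*I - 2817) = -4 + (-2817 - 706*I) = -2821 - 706*I)
U = -929379 (U = -931069 - 1*(-1690) = -931069 + 1690 = -929379)
U/n(S) = -929379/(-2821 - 706*(-783)) = -929379/(-2821 + 552798) = -929379/549977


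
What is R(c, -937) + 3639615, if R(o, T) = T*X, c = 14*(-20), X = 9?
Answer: 3631182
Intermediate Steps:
c = -280
R(o, T) = 9*T (R(o, T) = T*9 = 9*T)
R(c, -937) + 3639615 = 9*(-937) + 3639615 = -8433 + 3639615 = 3631182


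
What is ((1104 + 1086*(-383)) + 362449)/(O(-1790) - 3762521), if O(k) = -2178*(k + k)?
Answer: -52385/4034719 ≈ -0.012984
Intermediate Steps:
O(k) = -4356*k
((1104 + 1086*(-383)) + 362449)/(O(-1790) - 3762521) = ((1104 + 1086*(-383)) + 362449)/(-4356*(-1790) - 3762521) = ((1104 - 415938) + 362449)/(7797240 - 3762521) = (-414834 + 362449)/4034719 = -52385*1/4034719 = -52385/4034719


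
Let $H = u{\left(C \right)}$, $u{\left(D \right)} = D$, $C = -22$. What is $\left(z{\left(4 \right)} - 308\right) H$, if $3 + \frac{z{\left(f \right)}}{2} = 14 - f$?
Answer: $6468$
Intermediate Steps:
$z{\left(f \right)} = 22 - 2 f$ ($z{\left(f \right)} = -6 + 2 \left(14 - f\right) = -6 - \left(-28 + 2 f\right) = 22 - 2 f$)
$H = -22$
$\left(z{\left(4 \right)} - 308\right) H = \left(\left(22 - 8\right) - 308\right) \left(-22\right) = \left(14 - 308\right) \left(-22\right) = \left(-294\right) \left(-22\right) = 6468$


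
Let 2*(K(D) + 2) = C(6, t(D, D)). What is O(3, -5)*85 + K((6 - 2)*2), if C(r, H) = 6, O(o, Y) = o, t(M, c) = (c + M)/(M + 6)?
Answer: 256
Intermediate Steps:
t(M, c) = (M + c)/(6 + M)
K(D) = 1 (K(D) = -2 + (½)*6 = -2 + 3 = 1)
O(3, -5)*85 + K((6 - 2)*2) = 3*85 + 1 = 255 + 1 = 256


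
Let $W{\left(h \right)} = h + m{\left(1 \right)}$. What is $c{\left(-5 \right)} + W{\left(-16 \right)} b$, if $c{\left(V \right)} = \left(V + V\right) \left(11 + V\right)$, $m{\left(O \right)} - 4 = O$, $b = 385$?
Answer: $-4295$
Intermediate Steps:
$m{\left(O \right)} = 4 + O$
$c{\left(V \right)} = 2 V \left(11 + V\right)$
$W{\left(h \right)} = 5 + h$ ($W{\left(h \right)} = h + \left(4 + 1\right) = h + 5 = 5 + h$)
$c{\left(-5 \right)} + W{\left(-16 \right)} b = 2 \left(-5\right) \left(11 - 5\right) + \left(5 - 16\right) 385 = 2 \left(-5\right) 6 - 4235 = -60 - 4235 = -4295$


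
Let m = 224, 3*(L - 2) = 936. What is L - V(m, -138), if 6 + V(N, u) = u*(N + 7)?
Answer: 32198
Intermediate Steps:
L = 314 (L = 2 + (⅓)*936 = 2 + 312 = 314)
V(N, u) = -6 + u*(7 + N) (V(N, u) = -6 + u*(N + 7) = -6 + u*(7 + N))
L - V(m, -138) = 314 - (-6 + 7*(-138) + 224*(-138)) = 314 - (-6 - 966 - 30912) = 314 - 1*(-31884) = 314 + 31884 = 32198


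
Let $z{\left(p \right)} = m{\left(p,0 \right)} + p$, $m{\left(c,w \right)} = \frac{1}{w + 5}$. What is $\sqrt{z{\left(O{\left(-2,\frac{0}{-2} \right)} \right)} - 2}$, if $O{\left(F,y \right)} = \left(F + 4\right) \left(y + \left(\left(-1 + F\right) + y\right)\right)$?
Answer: $\frac{i \sqrt{195}}{5} \approx 2.7928 i$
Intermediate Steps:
$m{\left(c,w \right)} = \frac{1}{5 + w}$
$O{\left(F,y \right)} = \left(4 + F\right) \left(-1 + F + 2 y\right)$ ($O{\left(F,y \right)} = \left(4 + F\right) \left(y + \left(-1 + F + y\right)\right) = \left(4 + F\right) \left(-1 + F + 2 y\right)$)
$z{\left(p \right)} = \frac{1}{5} + p$ ($z{\left(p \right)} = \frac{1}{5 + 0} + p = \frac{1}{5} + p$)
$\sqrt{z{\left(O{\left(-2,\frac{0}{-2} \right)} \right)} - 2} = \sqrt{\left(\frac{1}{5} + \left(-4 + \left(-2\right)^{2} + 3 \left(-2\right) + 8 \frac{0}{-2} + 2 \left(-2\right) \frac{0}{-2}\right)\right) - 2} = \sqrt{\left(\frac{1}{5} + \left(-4 + 4 - 6 + 8 \cdot 0 \left(- \frac{1}{2}\right) + 2 \left(-2\right) 0 \left(- \frac{1}{2}\right)\right)\right) - 2} = \sqrt{\left(\frac{1}{5} + \left(-4 + 4 - 6 + 8 \cdot 0 + 2 \left(-2\right) 0\right)\right) - 2} = \sqrt{\left(\frac{1}{5} + \left(-4 + 4 - 6 + 0 + 0\right)\right) - 2} = \sqrt{\left(\frac{1}{5} - 6\right) - 2} = \sqrt{- \frac{29}{5} - 2} = \sqrt{- \frac{39}{5}} = \frac{i \sqrt{195}}{5}$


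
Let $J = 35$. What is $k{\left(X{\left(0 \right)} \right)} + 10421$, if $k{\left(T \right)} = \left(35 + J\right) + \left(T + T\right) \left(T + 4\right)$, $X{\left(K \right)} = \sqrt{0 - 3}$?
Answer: $10485 + 8 i \sqrt{3} \approx 10485.0 + 13.856 i$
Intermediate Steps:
$X{\left(K \right)} = i \sqrt{3}$ ($X{\left(K \right)} = \sqrt{-3} = i \sqrt{3}$)
$k{\left(T \right)} = 70 + 2 T \left(4 + T\right)$ ($k{\left(T \right)} = \left(35 + 35\right) + \left(T + T\right) \left(T + 4\right) = 70 + 2 T \left(4 + T\right)$)
$k{\left(X{\left(0 \right)} \right)} + 10421 = \left(70 + 2 \left(i \sqrt{3}\right)^{2} + 8 i \sqrt{3}\right) + 10421 = \left(70 + 2 \left(-3\right) + 8 i \sqrt{3}\right) + 10421 = \left(70 - 6 + 8 i \sqrt{3}\right) + 10421 = \left(64 + 8 i \sqrt{3}\right) + 10421 = 10485 + 8 i \sqrt{3}$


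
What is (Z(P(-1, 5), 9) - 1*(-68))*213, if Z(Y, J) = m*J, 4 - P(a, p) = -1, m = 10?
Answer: 33654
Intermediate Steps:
P(a, p) = 5 (P(a, p) = 4 - 1*(-1) = 4 + 1 = 5)
Z(Y, J) = 10*J
(Z(P(-1, 5), 9) - 1*(-68))*213 = (10*9 - 1*(-68))*213 = (90 + 68)*213 = 158*213 = 33654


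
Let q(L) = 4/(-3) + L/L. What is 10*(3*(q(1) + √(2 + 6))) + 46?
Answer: 36 + 60*√2 ≈ 120.85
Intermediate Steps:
q(L) = -⅓ (q(L) = 4*(-⅓) + 1 = -4/3 + 1 = -⅓)
10*(3*(q(1) + √(2 + 6))) + 46 = 10*(3*(-⅓ + √(2 + 6))) + 46 = 10*(3*(-⅓ + √8)) + 46 = 10*(3*(-⅓ + 2*√2)) + 46 = 10*(-1 + 6*√2) + 46 = (-10 + 60*√2) + 46 = 36 + 60*√2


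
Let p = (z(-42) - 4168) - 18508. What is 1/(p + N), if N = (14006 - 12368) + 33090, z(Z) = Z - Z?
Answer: 1/12052 ≈ 8.2974e-5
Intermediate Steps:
z(Z) = 0
N = 34728 (N = 1638 + 33090 = 34728)
p = -22676 (p = (0 - 4168) - 18508 = -4168 - 18508 = -22676)
1/(p + N) = 1/(-22676 + 34728) = 1/12052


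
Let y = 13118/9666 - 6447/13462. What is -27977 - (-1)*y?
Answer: -1820178126635/65061846 ≈ -27976.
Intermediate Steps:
y = 57138907/65061846 (y = 13118*(1/9666) - 6447*1/13462 = 6559/4833 - 6447/13462 = 57138907/65061846 ≈ 0.87822)
-27977 - (-1)*y = -27977 - (-1)*57138907/65061846 = -27977 - 1*(-57138907/65061846) = -27977 + 57138907/65061846 = -1820178126635/65061846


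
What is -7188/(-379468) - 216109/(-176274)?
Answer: 20818376881/16722585558 ≈ 1.2449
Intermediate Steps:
-7188/(-379468) - 216109/(-176274) = -7188*(-1/379468) - 216109*(-1/176274) = 1797/94867 + 216109/176274 = 20818376881/16722585558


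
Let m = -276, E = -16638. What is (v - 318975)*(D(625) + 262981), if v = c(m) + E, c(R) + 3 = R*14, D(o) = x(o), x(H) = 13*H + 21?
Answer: -92042193960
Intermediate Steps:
x(H) = 21 + 13*H
D(o) = 21 + 13*o
c(R) = -3 + 14*R (c(R) = -3 + R*14 = -3 + 14*R)
v = -20505 (v = (-3 + 14*(-276)) - 16638 = (-3 - 3864) - 16638 = -3867 - 16638 = -20505)
(v - 318975)*(D(625) + 262981) = (-20505 - 318975)*((21 + 13*625) + 262981) = -339480*((21 + 8125) + 262981) = -339480*(8146 + 262981) = -339480*271127 = -92042193960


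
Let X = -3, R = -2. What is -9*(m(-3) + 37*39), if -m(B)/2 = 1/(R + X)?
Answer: -64953/5 ≈ -12991.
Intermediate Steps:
m(B) = ⅖ (m(B) = -2/(-2 - 3) = -2/(-5) = -2*(-⅕) = ⅖)
-9*(m(-3) + 37*39) = -9*(⅖ + 37*39) = -9*(⅖ + 1443) = -9*7217/5 = -64953/5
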